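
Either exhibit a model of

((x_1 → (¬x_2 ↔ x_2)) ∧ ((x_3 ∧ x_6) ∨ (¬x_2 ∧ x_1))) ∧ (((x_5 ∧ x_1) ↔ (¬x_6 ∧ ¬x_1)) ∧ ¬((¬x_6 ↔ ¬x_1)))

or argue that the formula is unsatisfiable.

x_1: False; x_2: True; x_3: True; x_5: True; x_6: True

  (x_1 → (¬x_2 ↔ x_2)) ∧ ((x_3 ∧ x_6) ∨ (¬x_2 ∧ x_1)) = True
    x_1 → (¬x_2 ↔ x_2) = True
      ¬x_2 ↔ x_2 = False
        ¬x_2 = False
    (x_3 ∧ x_6) ∨ (¬x_2 ∧ x_1) = True
      x_3 ∧ x_6 = True
      ¬x_2 ∧ x_1 = False
        ¬x_2 = False
  ((x_5 ∧ x_1) ↔ (¬x_6 ∧ ¬x_1)) ∧ ¬((¬x_6 ↔ ¬x_1)) = True
    (x_5 ∧ x_1) ↔ (¬x_6 ∧ ¬x_1) = True
      x_5 ∧ x_1 = False
      ¬x_6 ∧ ¬x_1 = False
        ¬x_6 = False
        ¬x_1 = True
    ¬((¬x_6 ↔ ¬x_1)) = True
      ¬x_6 ↔ ¬x_1 = False
        ¬x_6 = False
        ¬x_1 = True
Both conjuncts True, so the formula holds.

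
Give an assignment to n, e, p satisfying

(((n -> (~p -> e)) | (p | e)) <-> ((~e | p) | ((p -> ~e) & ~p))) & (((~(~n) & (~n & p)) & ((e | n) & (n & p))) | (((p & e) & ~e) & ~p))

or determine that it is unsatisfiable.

UNSATISFIABLE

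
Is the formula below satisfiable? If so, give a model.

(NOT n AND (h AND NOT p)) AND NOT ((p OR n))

h = True, n = False, p = False

  NOT n AND (h AND NOT p) = True
    NOT n = True
    h AND NOT p = True
      NOT p = True
  NOT ((p OR n)) = True
    p OR n = False
Both conjuncts True, so the formula holds.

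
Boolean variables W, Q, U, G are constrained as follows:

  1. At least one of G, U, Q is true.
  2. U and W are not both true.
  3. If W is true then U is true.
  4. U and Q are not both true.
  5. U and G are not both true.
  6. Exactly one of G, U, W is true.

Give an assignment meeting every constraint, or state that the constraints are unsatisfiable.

W=F, Q=T, U=F, G=T

  (1) {G, U, Q}: 2 true — at least one ✓
  (2) U=F, W=F — not both ✓
  (3) W=F ⇒ U: vacuous ✓
  (4) U=F, Q=T — not both ✓
  (5) U=F, G=T — not both ✓
  (6) {G, U, W}: 1 true — exactly one ✓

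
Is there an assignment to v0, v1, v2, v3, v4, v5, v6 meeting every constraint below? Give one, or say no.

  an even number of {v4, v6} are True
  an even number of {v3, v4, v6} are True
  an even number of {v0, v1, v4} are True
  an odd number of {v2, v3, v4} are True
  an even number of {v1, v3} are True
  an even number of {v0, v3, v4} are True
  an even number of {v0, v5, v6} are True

v0 = False; v1 = False; v2 = True; v3 = False; v4 = False; v5 = False; v6 = False

{v4, v6}: 0 true → even ✓
{v3, v4, v6}: 0 true → even ✓
{v0, v1, v4}: 0 true → even ✓
{v2, v3, v4}: 1 true → odd ✓
{v1, v3}: 0 true → even ✓
{v0, v3, v4}: 0 true → even ✓
{v0, v5, v6}: 0 true → even ✓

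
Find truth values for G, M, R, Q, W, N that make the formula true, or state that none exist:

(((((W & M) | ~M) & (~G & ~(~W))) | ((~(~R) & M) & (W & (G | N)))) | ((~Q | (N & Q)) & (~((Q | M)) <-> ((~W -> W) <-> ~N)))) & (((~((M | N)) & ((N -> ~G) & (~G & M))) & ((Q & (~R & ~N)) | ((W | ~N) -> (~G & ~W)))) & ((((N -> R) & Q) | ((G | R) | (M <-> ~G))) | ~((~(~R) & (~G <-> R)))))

The formula is unsatisfiable.

Case M = True: the conjunct ~((M | N)) becomes ~((True | N)) = False.
Case M = False: the conjunct M is False.
Both cases fail — unsatisfiable.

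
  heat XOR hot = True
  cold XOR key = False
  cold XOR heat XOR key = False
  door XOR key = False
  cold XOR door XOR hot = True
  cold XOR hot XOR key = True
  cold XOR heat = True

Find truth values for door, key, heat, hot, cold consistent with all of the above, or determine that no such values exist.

door = True, key = True, heat = False, hot = True, cold = True

heat XOR hot = F XOR T = True ✓
cold XOR key = T XOR T = False ✓
cold XOR heat XOR key = T XOR F XOR T = False ✓
door XOR key = T XOR T = False ✓
cold XOR door XOR hot = T XOR T XOR T = True ✓
cold XOR hot XOR key = T XOR T XOR T = True ✓
cold XOR heat = T XOR F = True ✓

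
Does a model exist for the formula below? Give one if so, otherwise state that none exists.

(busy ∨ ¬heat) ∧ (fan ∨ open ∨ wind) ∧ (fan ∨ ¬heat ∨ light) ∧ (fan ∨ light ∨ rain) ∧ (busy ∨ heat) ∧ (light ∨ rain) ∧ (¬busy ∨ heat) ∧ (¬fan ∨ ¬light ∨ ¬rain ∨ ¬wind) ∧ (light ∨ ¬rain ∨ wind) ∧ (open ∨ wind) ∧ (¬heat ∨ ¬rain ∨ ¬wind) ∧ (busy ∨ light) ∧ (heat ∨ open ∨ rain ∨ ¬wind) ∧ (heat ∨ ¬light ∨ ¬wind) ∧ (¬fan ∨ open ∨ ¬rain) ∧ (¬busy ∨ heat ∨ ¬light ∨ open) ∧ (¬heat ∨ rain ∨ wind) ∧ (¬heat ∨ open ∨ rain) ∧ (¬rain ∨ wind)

wind = True, fan = False, busy = True, heat = True, rain = False, open = True, light = True

Set wind = True.
Set fan = False.
Try busy = False:
  (busy ∨ ¬heat) forces heat = False.
  clause (busy ∨ heat) is falsified — backtrack.
So busy = True.
  then (¬busy ∨ heat) forces heat = True.
  then (¬heat ∨ ¬rain ∨ ¬wind) forces rain = False.
  then (¬heat ∨ open ∨ rain) forces open = True.
  then (fan ∨ ¬heat ∨ light) forces light = True.
All clauses satisfied.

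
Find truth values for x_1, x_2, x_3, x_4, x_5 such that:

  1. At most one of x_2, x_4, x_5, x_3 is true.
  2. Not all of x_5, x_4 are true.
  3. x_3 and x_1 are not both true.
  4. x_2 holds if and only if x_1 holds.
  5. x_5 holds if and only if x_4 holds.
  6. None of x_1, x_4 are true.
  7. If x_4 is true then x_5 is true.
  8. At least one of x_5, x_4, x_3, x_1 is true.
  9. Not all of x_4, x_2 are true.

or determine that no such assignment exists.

x_1 = False, x_2 = False, x_3 = True, x_4 = False, x_5 = False

  (1) {x_2, x_4, x_5, x_3}: 1 true — at most one ✓
  (2) {x_5, x_4}: 0/2 true — not all ✓
  (3) x_3=T, x_1=F — not both ✓
  (4) x_2=F, x_1=F — same ✓
  (5) x_5=F, x_4=F — same ✓
  (6) {x_1, x_4}: 0 true — none ✓
  (7) x_4=F ⇒ x_5: vacuous ✓
  (8) {x_5, x_4, x_3, x_1}: 1 true — at least one ✓
  (9) {x_4, x_2}: 0/2 true — not all ✓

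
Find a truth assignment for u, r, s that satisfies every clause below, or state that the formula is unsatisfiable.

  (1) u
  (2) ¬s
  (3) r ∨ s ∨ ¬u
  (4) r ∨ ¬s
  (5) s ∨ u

Unit clause (u) forces u = True.
Unit clause (¬s) forces s = False.
In (r ∨ s ∨ ¬u) only r is left, so r = True.
All clauses satisfied.

u: True, r: True, s: False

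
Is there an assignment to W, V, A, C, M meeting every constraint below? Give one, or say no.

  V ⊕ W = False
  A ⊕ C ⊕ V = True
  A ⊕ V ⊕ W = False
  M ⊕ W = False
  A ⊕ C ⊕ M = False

Adding constraints 1, 2, 4, 5 mod 2: every variable appears an even number of times on the left, so the left side is 0.
But the right sides sum to 1 (mod 2). 0 ≠ 1 — the system is inconsistent.

UNSATISFIABLE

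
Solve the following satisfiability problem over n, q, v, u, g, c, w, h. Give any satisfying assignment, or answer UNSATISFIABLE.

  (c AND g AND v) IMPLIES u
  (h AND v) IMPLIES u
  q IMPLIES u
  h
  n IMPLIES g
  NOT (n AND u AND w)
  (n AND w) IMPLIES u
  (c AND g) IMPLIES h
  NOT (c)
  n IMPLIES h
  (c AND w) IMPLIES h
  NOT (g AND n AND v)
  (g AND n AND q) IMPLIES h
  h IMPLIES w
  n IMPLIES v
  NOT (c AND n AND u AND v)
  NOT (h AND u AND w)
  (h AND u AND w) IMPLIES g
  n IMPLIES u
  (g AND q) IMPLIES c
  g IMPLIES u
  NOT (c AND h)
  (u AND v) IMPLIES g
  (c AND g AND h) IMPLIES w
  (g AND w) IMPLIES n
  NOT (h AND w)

Case c = True:
  Clause (NOT c) is falsified — contradiction.
Case c = False:
  (h) forces h = True.
  (NOT h OR NOT w) forces w = False.
  Clause (NOT h OR w) is falsified — contradiction.
Both cases fail, so the formula is unsatisfiable.

Unsatisfiable — no assignment works.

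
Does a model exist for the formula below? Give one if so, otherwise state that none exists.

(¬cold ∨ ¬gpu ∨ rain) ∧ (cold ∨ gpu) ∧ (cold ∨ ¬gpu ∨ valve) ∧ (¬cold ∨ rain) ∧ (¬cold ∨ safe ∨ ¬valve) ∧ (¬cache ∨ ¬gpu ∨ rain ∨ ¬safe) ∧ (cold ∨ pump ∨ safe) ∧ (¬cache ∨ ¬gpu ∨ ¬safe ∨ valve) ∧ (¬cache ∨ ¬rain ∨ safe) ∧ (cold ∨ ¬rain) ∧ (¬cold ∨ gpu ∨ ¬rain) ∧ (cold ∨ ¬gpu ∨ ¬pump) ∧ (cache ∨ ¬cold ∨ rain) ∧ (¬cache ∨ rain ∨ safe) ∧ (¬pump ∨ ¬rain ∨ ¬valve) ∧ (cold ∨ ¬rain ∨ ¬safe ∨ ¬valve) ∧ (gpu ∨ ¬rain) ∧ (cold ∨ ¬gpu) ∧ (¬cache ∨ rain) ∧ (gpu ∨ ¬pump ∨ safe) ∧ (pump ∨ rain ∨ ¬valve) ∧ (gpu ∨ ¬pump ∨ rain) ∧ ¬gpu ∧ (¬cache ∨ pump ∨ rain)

Case gpu = True:
  Clause (¬gpu) is falsified — contradiction.
Case gpu = False:
  (cold ∨ gpu) forces cold = True.
  (¬cold ∨ rain) forces rain = True.
  Clause (¬cold ∨ gpu ∨ ¬rain) is falsified — contradiction.
Both cases fail, so the formula is unsatisfiable.

The formula is unsatisfiable.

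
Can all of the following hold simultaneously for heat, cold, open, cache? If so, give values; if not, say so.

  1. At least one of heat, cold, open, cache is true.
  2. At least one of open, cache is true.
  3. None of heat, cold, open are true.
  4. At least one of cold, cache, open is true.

heat = False, cold = False, open = False, cache = True

  (1) {heat, cold, open, cache}: 1 true — at least one ✓
  (2) {open, cache}: 1 true — at least one ✓
  (3) {heat, cold, open}: 0 true — none ✓
  (4) {cold, cache, open}: 1 true — at least one ✓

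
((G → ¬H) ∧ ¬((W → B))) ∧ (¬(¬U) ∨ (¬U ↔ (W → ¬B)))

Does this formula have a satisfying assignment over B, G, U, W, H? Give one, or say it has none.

B = False, G = False, U = True, W = True, H = False

  (G → ¬H) ∧ ¬((W → B)) = True
    G → ¬H = True
      ¬H = True
    ¬((W → B)) = True
      W → B = False
  ¬(¬U) ∨ (¬U ↔ (W → ¬B)) = True
    ¬(¬U) = True
      ¬U = False
    ¬U ↔ (W → ¬B) = False
      ¬U = False
      W → ¬B = True
        ¬B = True
Both conjuncts True, so the formula holds.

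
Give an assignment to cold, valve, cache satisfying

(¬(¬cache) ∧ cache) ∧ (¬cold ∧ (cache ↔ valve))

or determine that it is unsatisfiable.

cold: False, valve: True, cache: True

  ¬(¬cache) ∧ cache = True
    ¬(¬cache) = True
      ¬cache = False
  ¬cold ∧ (cache ↔ valve) = True
    ¬cold = True
    cache ↔ valve = True
Both conjuncts True, so the formula holds.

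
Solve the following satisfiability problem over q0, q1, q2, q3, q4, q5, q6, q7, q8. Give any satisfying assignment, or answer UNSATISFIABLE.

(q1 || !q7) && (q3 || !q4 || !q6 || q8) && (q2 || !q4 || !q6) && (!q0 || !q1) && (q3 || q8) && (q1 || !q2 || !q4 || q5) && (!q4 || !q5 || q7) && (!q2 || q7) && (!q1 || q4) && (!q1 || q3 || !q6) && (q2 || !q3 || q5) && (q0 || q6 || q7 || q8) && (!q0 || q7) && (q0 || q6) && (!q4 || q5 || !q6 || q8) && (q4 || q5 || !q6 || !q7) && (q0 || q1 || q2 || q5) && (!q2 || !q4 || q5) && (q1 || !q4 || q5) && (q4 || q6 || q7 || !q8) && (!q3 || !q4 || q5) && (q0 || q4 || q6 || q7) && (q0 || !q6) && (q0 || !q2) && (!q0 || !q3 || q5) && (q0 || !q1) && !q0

Case q0 = True:
  Clause (!q0) is falsified — contradiction.
Case q0 = False:
  (q0 || q6) forces q6 = True.
  Clause (q0 || !q6) is falsified — contradiction.
Both cases fail, so the formula is unsatisfiable.

Unsatisfiable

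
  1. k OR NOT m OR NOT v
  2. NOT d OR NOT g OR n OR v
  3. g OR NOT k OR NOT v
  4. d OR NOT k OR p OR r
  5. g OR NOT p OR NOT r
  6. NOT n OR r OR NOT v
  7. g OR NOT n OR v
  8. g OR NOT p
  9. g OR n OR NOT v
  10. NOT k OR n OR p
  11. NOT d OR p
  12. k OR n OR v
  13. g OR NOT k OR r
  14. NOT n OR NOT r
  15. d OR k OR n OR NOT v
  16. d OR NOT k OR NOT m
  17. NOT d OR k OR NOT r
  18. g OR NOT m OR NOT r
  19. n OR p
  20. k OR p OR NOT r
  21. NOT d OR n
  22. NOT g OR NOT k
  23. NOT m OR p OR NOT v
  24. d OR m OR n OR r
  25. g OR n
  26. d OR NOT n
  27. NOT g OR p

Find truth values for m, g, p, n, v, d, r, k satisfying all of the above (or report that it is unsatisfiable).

Set m = False.
Set g = True.
  then (NOT g OR NOT k) forces k = False.
  then (NOT g OR p) forces p = True.
Try n = False:
  (k OR n OR v) forces v = True.
  (d OR k OR n OR NOT v) forces d = True.
  clause (NOT d OR n) is falsified — backtrack.
So n = True.
  then (NOT n OR NOT r) forces r = False.
  then (d OR NOT n) forces d = True.
  then (NOT n OR r OR NOT v) forces v = False.
All clauses satisfied.

m = False, g = True, p = True, n = True, v = False, d = True, r = False, k = False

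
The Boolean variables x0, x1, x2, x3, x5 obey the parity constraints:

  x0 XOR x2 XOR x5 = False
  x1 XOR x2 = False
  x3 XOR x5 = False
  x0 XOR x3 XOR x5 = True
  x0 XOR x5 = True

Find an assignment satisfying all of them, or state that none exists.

x0=T, x1=T, x2=T, x3=F, x5=F

x0 XOR x2 XOR x5 = T XOR T XOR F = False ✓
x1 XOR x2 = T XOR T = False ✓
x3 XOR x5 = F XOR F = False ✓
x0 XOR x3 XOR x5 = T XOR F XOR F = True ✓
x0 XOR x5 = T XOR F = True ✓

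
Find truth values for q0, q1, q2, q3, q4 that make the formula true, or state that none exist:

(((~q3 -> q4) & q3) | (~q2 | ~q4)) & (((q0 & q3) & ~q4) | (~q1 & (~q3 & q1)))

q0: True; q1: False; q2: True; q3: True; q4: False

  ((~q3 -> q4) & q3) | (~q2 | ~q4) = True
    (~q3 -> q4) & q3 = True
      ~q3 -> q4 = True
        ~q3 = False
    ~q2 | ~q4 = True
      ~q2 = False
      ~q4 = True
  ((q0 & q3) & ~q4) | (~q1 & (~q3 & q1)) = True
    (q0 & q3) & ~q4 = True
      q0 & q3 = True
      ~q4 = True
    ~q1 & (~q3 & q1) = False
      ~q1 = True
      ~q3 & q1 = False
        ~q3 = False
Both conjuncts True, so the formula holds.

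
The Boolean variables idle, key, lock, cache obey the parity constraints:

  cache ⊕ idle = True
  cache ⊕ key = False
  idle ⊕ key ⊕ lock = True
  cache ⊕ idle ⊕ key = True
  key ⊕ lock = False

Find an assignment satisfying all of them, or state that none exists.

idle=T, key=F, lock=F, cache=F

cache ⊕ idle = F ⊕ T = True ✓
cache ⊕ key = F ⊕ F = False ✓
idle ⊕ key ⊕ lock = T ⊕ F ⊕ F = True ✓
cache ⊕ idle ⊕ key = F ⊕ T ⊕ F = True ✓
key ⊕ lock = F ⊕ F = False ✓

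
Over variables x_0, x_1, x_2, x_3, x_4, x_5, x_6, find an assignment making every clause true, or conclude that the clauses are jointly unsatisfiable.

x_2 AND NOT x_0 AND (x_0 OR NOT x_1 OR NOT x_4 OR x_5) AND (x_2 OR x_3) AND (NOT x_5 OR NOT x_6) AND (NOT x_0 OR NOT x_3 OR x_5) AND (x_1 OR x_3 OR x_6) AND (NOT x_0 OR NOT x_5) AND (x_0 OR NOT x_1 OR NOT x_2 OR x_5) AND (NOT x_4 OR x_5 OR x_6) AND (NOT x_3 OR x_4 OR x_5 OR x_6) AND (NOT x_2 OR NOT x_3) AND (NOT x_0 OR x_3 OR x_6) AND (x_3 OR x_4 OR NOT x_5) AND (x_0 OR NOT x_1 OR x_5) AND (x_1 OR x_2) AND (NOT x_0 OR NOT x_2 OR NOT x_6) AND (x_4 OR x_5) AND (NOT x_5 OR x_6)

x_0 = False; x_1 = False; x_2 = True; x_3 = False; x_4 = True; x_5 = False; x_6 = True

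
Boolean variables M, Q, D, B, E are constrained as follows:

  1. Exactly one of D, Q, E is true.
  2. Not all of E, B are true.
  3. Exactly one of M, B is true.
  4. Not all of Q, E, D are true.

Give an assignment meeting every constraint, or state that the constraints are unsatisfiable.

M: False, Q: True, D: False, B: True, E: False

  (1) {D, Q, E}: 1 true — exactly one ✓
  (2) {E, B}: 1/2 true — not all ✓
  (3) {M, B}: 1 true — exactly one ✓
  (4) {Q, E, D}: 1/3 true — not all ✓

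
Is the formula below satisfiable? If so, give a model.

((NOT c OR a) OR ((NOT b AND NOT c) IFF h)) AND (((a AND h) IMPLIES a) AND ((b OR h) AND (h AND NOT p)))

p: False, c: True, h: True, b: False, a: True

  (NOT c OR a) OR ((NOT b AND NOT c) IFF h) = True
    NOT c OR a = True
      NOT c = False
    (NOT b AND NOT c) IFF h = False
      NOT b AND NOT c = False
        NOT b = True
        NOT c = False
  ((a AND h) IMPLIES a) AND ((b OR h) AND (h AND NOT p)) = True
    (a AND h) IMPLIES a = True
      a AND h = True
    (b OR h) AND (h AND NOT p) = True
      b OR h = True
      h AND NOT p = True
        NOT p = True
Both conjuncts True, so the formula holds.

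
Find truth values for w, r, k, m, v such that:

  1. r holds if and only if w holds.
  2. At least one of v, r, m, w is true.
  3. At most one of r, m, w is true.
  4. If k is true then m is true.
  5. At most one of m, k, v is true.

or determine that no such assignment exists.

w = False, r = False, k = False, m = False, v = True

  (1) r=F, w=F — same ✓
  (2) {v, r, m, w}: 1 true — at least one ✓
  (3) {r, m, w}: 0 true — at most one ✓
  (4) k=F ⇒ m: vacuous ✓
  (5) {m, k, v}: 1 true — at most one ✓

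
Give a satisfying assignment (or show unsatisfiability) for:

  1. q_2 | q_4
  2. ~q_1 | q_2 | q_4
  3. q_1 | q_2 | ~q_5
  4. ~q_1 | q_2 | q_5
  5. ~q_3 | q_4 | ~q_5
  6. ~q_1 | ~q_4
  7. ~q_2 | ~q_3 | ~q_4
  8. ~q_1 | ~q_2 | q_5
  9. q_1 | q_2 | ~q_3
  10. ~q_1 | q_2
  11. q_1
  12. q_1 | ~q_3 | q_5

Unit clause (q_1) forces q_1 = True.
In (~q_1 | ~q_4) only ~q_4 is left, so q_4 = False.
In (~q_1 | q_2) only q_2 is left, so q_2 = True.
In (~q_1 | ~q_2 | q_5) only q_5 is left, so q_5 = True.
In (~q_3 | q_4 | ~q_5) only ~q_3 is left, so q_3 = False.
All clauses satisfied.

q_1 = True, q_2 = True, q_3 = False, q_4 = False, q_5 = True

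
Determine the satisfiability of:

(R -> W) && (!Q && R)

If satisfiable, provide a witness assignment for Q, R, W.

Q = False; R = True; W = True

  R -> W = True
  !Q && R = True
    !Q = True
Both conjuncts True, so the formula holds.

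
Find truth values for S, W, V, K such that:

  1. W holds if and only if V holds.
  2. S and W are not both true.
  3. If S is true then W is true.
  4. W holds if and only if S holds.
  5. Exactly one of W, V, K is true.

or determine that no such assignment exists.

S = False, W = False, V = False, K = True

  (1) W=F, V=F — same ✓
  (2) S=F, W=F — not both ✓
  (3) S=F ⇒ W: vacuous ✓
  (4) W=F, S=F — same ✓
  (5) {W, V, K}: 1 true — exactly one ✓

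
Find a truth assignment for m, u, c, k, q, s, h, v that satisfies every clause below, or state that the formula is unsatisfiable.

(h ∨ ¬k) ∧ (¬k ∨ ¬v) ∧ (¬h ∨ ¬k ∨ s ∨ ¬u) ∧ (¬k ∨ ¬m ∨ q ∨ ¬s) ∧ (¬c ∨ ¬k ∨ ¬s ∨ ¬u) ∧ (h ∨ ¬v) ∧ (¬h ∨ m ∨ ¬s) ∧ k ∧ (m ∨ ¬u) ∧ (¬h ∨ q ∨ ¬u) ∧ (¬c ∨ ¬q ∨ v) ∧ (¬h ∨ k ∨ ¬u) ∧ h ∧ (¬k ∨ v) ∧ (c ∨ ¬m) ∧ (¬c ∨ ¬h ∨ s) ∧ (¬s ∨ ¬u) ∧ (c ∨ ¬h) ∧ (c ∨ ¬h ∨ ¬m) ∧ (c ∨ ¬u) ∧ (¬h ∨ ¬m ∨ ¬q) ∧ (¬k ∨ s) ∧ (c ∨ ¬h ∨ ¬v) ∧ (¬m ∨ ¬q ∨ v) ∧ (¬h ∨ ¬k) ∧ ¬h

Unsatisfiable

Case h = True:
  Clause (¬h) is falsified — contradiction.
Case h = False:
  Clause (h) is falsified — contradiction.
Both cases fail, so the formula is unsatisfiable.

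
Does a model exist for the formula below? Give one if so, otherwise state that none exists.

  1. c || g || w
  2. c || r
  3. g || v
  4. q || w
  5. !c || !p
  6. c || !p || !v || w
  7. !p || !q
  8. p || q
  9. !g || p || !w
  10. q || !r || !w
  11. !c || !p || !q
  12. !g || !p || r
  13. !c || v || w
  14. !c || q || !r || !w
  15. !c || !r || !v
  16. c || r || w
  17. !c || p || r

c: False; p: False; g: True; w: False; q: True; v: False; r: True

Set c = False.
  then (c || r) forces r = True.
Try p = True:
  (!p || !q) forces q = False.
  (q || w) forces w = True.
  clause (q || !r || !w) is falsified — backtrack.
So p = False.
  then (p || q) forces q = True.
Set g = True.
  then (!g || p || !w) forces w = False.
Set v = False.
All clauses satisfied.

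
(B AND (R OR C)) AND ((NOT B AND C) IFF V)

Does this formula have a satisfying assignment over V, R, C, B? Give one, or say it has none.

V = False, R = False, C = True, B = True

  B AND (R OR C) = True
    R OR C = True
  (NOT B AND C) IFF V = True
    NOT B AND C = False
      NOT B = False
Both conjuncts True, so the formula holds.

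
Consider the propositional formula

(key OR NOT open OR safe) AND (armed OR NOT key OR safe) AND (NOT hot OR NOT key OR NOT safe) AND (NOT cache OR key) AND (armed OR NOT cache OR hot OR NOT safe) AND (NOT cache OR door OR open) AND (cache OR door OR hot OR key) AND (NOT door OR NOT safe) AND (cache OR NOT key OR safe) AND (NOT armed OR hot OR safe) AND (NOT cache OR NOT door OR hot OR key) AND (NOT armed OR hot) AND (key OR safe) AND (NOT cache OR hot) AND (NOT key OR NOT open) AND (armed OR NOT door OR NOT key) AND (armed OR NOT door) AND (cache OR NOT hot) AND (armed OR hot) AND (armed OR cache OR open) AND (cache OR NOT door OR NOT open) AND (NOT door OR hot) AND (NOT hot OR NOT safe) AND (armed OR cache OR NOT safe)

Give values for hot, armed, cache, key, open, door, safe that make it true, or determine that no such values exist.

Set hot = True.
  then (cache OR NOT hot) forces cache = True.
  then (NOT hot OR NOT safe) forces safe = False.
  then (NOT cache OR key) forces key = True.
  then (NOT key OR NOT open) forces open = False.
  then (armed OR NOT key OR safe) forces armed = True.
  then (NOT cache OR door OR open) forces door = True.
All clauses satisfied.

hot = True, armed = True, cache = True, key = True, open = False, door = True, safe = False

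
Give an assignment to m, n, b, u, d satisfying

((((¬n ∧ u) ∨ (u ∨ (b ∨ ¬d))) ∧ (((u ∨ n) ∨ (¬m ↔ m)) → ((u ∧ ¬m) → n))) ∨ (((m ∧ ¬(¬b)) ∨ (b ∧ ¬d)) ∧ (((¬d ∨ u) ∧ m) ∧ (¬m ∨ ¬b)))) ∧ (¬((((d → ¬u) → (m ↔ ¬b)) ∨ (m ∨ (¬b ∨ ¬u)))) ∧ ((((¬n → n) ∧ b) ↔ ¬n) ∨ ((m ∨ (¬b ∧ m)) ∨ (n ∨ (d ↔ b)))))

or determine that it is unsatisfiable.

UNSATISFIABLE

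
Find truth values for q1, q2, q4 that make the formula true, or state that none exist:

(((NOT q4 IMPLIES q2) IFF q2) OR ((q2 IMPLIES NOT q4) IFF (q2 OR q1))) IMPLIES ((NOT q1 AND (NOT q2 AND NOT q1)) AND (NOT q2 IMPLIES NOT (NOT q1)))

q1: False, q2: False, q4: True

  (((NOT q4 IMPLIES q2) IFF q2) OR ((q2 IMPLIES NOT q4) IFF (q2 OR q1))) IMPLIES ((NOT q1 AND (NOT q2 AND NOT q1)) AND (NOT q2 IMPLIES NOT (NOT q1))) = True
    ((NOT q4 IMPLIES q2) IFF q2) OR ((q2 IMPLIES NOT q4) IFF (q2 OR q1)) = False
      (NOT q4 IMPLIES q2) IFF q2 = False
        NOT q4 IMPLIES q2 = True
          NOT q4 = False
      (q2 IMPLIES NOT q4) IFF (q2 OR q1) = False
        q2 IMPLIES NOT q4 = True
          NOT q4 = False
        q2 OR q1 = False
    (NOT q1 AND (NOT q2 AND NOT q1)) AND (NOT q2 IMPLIES NOT (NOT q1)) = False
      NOT q1 AND (NOT q2 AND NOT q1) = True
        NOT q1 = True
        NOT q2 AND NOT q1 = True
          NOT q2 = True
          NOT q1 = True
      NOT q2 IMPLIES NOT (NOT q1) = False
        NOT q2 = True
        NOT (NOT q1) = False
          NOT q1 = True
The formula evaluates to True.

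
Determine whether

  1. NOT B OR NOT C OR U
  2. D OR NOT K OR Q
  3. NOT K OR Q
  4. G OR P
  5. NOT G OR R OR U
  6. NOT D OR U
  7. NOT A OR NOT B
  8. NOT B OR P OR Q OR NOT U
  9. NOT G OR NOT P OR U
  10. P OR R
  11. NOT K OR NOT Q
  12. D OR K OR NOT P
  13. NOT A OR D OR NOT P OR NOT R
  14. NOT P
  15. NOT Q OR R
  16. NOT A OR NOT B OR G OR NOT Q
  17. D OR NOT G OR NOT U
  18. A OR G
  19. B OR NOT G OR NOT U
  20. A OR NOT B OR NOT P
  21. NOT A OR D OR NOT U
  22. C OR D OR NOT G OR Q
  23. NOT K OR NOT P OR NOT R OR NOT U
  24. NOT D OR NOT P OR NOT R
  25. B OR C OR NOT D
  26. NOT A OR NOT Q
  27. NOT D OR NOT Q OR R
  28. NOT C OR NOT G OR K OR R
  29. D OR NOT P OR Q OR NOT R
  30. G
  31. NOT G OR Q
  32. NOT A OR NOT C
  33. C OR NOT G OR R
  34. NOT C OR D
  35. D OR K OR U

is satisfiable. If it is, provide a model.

P=F, D=T, B=T, A=F, C=T, U=T, Q=T, R=T, K=F, G=T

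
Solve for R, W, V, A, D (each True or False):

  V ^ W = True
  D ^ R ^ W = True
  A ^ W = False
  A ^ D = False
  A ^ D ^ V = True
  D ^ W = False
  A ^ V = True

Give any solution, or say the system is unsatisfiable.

R: True, W: False, V: True, A: False, D: False

V ^ W = T ^ F = True ✓
D ^ R ^ W = F ^ T ^ F = True ✓
A ^ W = F ^ F = False ✓
A ^ D = F ^ F = False ✓
A ^ D ^ V = F ^ F ^ T = True ✓
D ^ W = F ^ F = False ✓
A ^ V = F ^ T = True ✓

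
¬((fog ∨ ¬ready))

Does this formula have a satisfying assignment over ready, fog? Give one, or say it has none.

ready = True, fog = False

  ¬((fog ∨ ¬ready)) = True
    fog ∨ ¬ready = False
      ¬ready = False
The formula evaluates to True.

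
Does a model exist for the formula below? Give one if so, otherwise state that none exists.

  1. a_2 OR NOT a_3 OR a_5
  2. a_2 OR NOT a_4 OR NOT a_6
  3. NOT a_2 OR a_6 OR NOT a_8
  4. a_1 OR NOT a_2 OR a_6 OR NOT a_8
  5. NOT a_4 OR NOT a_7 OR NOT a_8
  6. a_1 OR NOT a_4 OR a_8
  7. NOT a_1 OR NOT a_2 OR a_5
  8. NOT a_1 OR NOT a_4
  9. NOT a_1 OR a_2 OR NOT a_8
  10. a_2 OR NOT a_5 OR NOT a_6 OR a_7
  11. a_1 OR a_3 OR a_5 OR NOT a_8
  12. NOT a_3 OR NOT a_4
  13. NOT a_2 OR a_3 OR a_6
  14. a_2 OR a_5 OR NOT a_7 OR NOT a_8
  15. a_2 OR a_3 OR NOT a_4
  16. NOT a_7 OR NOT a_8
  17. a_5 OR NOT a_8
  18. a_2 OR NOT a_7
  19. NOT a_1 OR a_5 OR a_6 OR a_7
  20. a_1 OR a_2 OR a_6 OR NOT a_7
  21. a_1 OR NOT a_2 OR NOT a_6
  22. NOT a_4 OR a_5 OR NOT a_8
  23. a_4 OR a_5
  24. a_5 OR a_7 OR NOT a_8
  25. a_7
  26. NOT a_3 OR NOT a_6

a_1=T, a_2=T, a_3=F, a_4=F, a_5=T, a_6=T, a_7=T, a_8=F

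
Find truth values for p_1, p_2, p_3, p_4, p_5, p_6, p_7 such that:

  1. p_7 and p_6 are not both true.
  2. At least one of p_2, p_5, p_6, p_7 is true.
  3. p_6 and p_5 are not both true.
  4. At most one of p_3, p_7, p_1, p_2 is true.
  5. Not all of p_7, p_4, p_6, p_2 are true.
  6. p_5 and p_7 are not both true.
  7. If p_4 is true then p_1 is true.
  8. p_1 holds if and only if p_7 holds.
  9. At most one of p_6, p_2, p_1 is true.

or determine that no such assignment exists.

p_1 = False, p_2 = False, p_3 = True, p_4 = False, p_5 = True, p_6 = False, p_7 = False

  (1) p_7=F, p_6=F — not both ✓
  (2) {p_2, p_5, p_6, p_7}: 1 true — at least one ✓
  (3) p_6=F, p_5=T — not both ✓
  (4) {p_3, p_7, p_1, p_2}: 1 true — at most one ✓
  (5) {p_7, p_4, p_6, p_2}: 0/4 true — not all ✓
  (6) p_5=T, p_7=F — not both ✓
  (7) p_4=F ⇒ p_1: vacuous ✓
  (8) p_1=F, p_7=F — same ✓
  (9) {p_6, p_2, p_1}: 0 true — at most one ✓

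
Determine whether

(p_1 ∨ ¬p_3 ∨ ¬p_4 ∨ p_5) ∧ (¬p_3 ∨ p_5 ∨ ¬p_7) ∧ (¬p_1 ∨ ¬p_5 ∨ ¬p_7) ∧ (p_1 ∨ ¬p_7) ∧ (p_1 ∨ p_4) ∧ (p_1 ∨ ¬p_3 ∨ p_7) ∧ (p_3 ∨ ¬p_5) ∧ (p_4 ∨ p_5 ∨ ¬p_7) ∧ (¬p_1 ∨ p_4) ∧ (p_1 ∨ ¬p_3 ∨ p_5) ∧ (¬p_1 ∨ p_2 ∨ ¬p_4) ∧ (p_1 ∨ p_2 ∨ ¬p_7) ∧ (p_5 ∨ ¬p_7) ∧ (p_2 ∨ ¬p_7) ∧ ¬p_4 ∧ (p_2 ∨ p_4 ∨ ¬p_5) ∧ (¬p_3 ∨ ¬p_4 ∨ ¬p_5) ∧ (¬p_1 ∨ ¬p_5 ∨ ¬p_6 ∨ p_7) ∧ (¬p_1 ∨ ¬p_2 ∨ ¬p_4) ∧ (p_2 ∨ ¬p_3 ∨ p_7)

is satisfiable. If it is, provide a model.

Case p_4 = True:
  Clause (¬p_4) is falsified — contradiction.
Case p_4 = False:
  (p_1 ∨ p_4) forces p_1 = True.
  Clause (¬p_1 ∨ p_4) is falsified — contradiction.
Both cases fail, so the formula is unsatisfiable.

UNSATISFIABLE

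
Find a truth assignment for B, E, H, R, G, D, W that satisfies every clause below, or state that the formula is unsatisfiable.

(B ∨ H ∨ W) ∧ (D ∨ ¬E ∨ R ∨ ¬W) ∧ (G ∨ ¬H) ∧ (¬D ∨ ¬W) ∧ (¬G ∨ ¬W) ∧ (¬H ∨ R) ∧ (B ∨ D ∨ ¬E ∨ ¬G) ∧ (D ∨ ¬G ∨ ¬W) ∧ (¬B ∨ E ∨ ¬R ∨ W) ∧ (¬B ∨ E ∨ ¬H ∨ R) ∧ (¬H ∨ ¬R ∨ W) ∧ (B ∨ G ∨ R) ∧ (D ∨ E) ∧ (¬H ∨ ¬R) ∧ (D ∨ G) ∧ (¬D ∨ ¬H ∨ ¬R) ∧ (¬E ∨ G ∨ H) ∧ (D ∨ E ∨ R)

B = True, E = True, H = False, R = False, G = True, D = False, W = False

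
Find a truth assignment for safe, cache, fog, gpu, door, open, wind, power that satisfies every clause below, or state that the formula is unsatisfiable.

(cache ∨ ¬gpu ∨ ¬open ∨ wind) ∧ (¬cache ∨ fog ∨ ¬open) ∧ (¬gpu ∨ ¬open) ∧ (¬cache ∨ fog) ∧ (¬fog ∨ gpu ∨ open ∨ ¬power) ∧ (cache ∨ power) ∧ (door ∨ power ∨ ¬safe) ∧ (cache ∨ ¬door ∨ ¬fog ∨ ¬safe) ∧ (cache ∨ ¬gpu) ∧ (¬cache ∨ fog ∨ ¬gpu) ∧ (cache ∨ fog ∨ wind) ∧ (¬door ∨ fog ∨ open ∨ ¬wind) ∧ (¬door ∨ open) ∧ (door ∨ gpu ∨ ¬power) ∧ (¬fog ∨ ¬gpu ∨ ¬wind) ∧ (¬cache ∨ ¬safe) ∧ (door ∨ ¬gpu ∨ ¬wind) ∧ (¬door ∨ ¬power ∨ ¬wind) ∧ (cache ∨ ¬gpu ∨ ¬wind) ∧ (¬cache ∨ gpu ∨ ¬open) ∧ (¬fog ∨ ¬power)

Set safe = False.
Set cache = True.
  then (¬cache ∨ fog) forces fog = True.
  then (¬fog ∨ ¬power) forces power = False.
Set gpu = True.
  then (¬gpu ∨ ¬open) forces open = False.
  then (¬door ∨ open) forces door = False.
  then (¬fog ∨ ¬gpu ∨ ¬wind) forces wind = False.
All clauses satisfied.

safe: False, cache: True, fog: True, gpu: True, door: False, open: False, wind: False, power: False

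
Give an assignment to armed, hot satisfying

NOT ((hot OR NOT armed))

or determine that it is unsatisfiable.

armed=T, hot=F

  NOT ((hot OR NOT armed)) = True
    hot OR NOT armed = False
      NOT armed = False
The formula evaluates to True.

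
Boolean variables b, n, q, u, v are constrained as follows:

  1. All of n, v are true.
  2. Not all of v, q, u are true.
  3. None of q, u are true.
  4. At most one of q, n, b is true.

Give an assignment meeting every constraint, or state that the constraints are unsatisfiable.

b = False, n = True, q = False, u = False, v = True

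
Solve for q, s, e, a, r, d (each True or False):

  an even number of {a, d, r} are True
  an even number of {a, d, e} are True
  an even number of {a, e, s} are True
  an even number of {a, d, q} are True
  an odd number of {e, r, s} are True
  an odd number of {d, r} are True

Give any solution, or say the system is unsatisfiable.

q=F; s=T; e=F; a=T; r=F; d=T

{a, d, r}: 2 true → even ✓
{a, d, e}: 2 true → even ✓
{a, e, s}: 2 true → even ✓
{a, d, q}: 2 true → even ✓
{e, r, s}: 1 true → odd ✓
{d, r}: 1 true → odd ✓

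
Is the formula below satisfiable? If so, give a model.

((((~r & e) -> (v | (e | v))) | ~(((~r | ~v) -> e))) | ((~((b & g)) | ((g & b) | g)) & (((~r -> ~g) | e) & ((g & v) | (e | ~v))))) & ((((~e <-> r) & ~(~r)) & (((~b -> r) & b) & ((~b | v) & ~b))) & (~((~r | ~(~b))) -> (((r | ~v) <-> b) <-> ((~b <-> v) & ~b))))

The formula is unsatisfiable.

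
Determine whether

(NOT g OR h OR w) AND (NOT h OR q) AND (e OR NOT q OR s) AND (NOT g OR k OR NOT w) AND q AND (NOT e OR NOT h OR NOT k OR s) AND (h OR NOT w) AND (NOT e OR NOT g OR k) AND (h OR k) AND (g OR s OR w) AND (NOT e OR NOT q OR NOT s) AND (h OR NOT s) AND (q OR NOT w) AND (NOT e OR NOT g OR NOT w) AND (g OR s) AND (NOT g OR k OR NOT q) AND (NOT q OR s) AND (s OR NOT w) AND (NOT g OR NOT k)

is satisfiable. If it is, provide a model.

w = True; q = True; e = False; h = True; g = False; k = True; s = True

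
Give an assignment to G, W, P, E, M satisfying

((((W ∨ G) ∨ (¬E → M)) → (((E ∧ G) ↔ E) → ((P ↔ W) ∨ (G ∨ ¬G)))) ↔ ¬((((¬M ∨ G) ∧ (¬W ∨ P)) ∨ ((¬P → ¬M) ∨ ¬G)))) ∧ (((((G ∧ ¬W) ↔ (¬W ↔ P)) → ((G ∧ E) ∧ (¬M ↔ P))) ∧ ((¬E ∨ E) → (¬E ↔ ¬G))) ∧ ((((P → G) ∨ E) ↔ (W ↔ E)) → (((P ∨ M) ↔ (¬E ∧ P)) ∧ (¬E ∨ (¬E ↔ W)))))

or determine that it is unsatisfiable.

Unsatisfiable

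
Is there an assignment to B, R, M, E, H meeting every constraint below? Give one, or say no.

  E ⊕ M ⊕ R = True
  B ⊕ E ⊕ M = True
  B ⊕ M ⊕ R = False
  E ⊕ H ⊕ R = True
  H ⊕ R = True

B = True; R = True; M = False; E = False; H = False

E ⊕ M ⊕ R = F ⊕ F ⊕ T = True ✓
B ⊕ E ⊕ M = T ⊕ F ⊕ F = True ✓
B ⊕ M ⊕ R = T ⊕ F ⊕ T = False ✓
E ⊕ H ⊕ R = F ⊕ F ⊕ T = True ✓
H ⊕ R = F ⊕ T = True ✓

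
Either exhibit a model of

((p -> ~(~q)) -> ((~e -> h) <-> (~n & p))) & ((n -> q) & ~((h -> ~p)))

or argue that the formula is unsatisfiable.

e: True; q: True; h: True; p: True; n: False

  (p -> ~(~q)) -> ((~e -> h) <-> (~n & p)) = True
    p -> ~(~q) = True
      ~(~q) = True
        ~q = False
    (~e -> h) <-> (~n & p) = True
      ~e -> h = True
        ~e = False
      ~n & p = True
        ~n = True
  (n -> q) & ~((h -> ~p)) = True
    n -> q = True
    ~((h -> ~p)) = True
      h -> ~p = False
        ~p = False
Both conjuncts True, so the formula holds.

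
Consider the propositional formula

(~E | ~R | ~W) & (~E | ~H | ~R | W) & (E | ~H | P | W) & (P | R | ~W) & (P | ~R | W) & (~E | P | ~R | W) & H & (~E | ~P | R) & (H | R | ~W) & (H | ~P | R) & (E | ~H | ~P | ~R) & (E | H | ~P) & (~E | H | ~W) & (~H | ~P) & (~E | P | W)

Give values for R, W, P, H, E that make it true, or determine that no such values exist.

R = True, W = True, P = False, H = True, E = False

Unit clause (H) forces H = True.
In (~H | ~P) only ~P is left, so P = False.
Try R = False:
  (P | R | ~W) forces W = False.
  (E | ~H | P | W) forces E = True.
  clause (~E | P | W) is falsified — backtrack.
So R = True.
  then (P | ~R | W) forces W = True.
  then (~E | ~R | ~W) forces E = False.
All clauses satisfied.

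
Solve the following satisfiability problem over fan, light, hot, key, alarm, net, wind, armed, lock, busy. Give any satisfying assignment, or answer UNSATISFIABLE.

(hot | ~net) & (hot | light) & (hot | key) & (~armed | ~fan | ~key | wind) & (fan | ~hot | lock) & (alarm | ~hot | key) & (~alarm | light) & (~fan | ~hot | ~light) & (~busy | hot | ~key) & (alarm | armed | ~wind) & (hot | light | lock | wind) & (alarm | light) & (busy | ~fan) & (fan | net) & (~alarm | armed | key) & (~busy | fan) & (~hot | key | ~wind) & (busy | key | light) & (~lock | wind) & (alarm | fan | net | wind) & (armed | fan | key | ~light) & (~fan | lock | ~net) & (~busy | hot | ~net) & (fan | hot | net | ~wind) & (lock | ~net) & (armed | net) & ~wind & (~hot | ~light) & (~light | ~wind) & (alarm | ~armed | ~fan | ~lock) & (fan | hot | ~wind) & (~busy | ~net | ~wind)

Case key = True:
  (~wind) forces wind = False.
  (~lock | wind) forces lock = False.
  (lock | ~net) forces net = False.
  (fan | net) forces fan = True.
  (~armed | ~fan | ~key | wind) forces armed = False.
  Clause (armed | net) is falsified — contradiction.
Case key = False:
  (hot | key) forces hot = True.
  (alarm | ~hot | key) forces alarm = True.
  (~alarm | light) forces light = True.
  Clause (~hot | ~light) is falsified — contradiction.
Both cases fail, so the formula is unsatisfiable.

UNSATISFIABLE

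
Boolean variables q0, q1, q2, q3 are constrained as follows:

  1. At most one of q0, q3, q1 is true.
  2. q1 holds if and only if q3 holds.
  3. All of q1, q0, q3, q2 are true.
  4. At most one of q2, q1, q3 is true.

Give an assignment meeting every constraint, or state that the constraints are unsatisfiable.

Unsatisfiable — no assignment works.

Case q2 = True:
  (3) forces q1 = True.
  Constraint (4) is violated (q2=T, q1=T) — contradiction.
Case q2 = False:
  Constraint (3) is violated (q2=F) — contradiction.
Both cases fail — unsatisfiable.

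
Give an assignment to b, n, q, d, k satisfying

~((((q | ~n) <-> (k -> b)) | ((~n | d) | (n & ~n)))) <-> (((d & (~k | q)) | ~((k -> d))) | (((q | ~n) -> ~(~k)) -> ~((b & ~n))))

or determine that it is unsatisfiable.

b = True, n = True, q = False, d = False, k = True

  ~((((q | ~n) <-> (k -> b)) | ((~n | d) | (n & ~n)))) <-> (((d & (~k | q)) | ~((k -> d))) | (((q | ~n) -> ~(~k)) -> ~((b & ~n)))) = True
    ~((((q | ~n) <-> (k -> b)) | ((~n | d) | (n & ~n)))) = True
      ((q | ~n) <-> (k -> b)) | ((~n | d) | (n & ~n)) = False
        (q | ~n) <-> (k -> b) = False
          q | ~n = False
            ~n = False
          k -> b = True
        (~n | d) | (n & ~n) = False
          ~n | d = False
            ~n = False
          n & ~n = False
            ~n = False
    ((d & (~k | q)) | ~((k -> d))) | (((q | ~n) -> ~(~k)) -> ~((b & ~n))) = True
      (d & (~k | q)) | ~((k -> d)) = True
        d & (~k | q) = False
          ~k | q = False
            ~k = False
        ~((k -> d)) = True
          k -> d = False
      ((q | ~n) -> ~(~k)) -> ~((b & ~n)) = True
        (q | ~n) -> ~(~k) = True
          q | ~n = False
            ~n = False
          ~(~k) = True
            ~k = False
        ~((b & ~n)) = True
          b & ~n = False
            ~n = False
The formula evaluates to True.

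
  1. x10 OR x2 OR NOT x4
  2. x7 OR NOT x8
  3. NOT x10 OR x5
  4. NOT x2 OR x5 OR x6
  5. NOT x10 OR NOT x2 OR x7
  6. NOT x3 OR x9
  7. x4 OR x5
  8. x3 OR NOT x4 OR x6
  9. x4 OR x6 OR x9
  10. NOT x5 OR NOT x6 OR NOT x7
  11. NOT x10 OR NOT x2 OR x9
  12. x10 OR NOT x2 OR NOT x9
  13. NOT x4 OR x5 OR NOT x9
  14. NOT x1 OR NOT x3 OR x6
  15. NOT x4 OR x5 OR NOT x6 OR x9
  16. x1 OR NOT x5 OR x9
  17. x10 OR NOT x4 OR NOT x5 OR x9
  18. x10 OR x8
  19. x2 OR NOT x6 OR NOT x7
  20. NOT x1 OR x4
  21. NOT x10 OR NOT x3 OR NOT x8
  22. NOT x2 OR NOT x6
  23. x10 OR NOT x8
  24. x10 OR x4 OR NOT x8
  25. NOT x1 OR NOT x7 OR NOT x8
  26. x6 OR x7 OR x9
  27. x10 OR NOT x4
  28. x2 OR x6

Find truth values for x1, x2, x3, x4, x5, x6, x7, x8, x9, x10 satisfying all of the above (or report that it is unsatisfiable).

Set x1 = False.
Set x2 = False.
  then (x2 OR x6) forces x6 = True.
  then (x2 OR NOT x6 OR NOT x7) forces x7 = False.
  then (x7 OR NOT x8) forces x8 = False.
  then (x10 OR x8) forces x10 = True.
  then (NOT x10 OR x5) forces x5 = True.
  then (x1 OR NOT x5 OR x9) forces x9 = True.
Set x3 = False.
Set x4 = False.
All clauses satisfied.

x1 = False, x2 = False, x3 = False, x4 = False, x5 = True, x6 = True, x7 = False, x8 = False, x9 = True, x10 = True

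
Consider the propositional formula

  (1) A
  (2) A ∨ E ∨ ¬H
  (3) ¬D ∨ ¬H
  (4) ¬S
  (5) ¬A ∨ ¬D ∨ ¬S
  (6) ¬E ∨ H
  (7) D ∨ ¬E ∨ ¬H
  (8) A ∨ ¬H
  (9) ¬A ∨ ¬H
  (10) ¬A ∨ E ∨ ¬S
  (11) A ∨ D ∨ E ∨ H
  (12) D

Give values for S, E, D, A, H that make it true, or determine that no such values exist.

Unit clause (A) forces A = True.
Unit clause (¬S) forces S = False.
In (¬A ∨ ¬H) only ¬H is left, so H = False.
Unit clause (D) forces D = True.
In (¬E ∨ H) only ¬E is left, so E = False.
All clauses satisfied.

S = False, E = False, D = True, A = True, H = False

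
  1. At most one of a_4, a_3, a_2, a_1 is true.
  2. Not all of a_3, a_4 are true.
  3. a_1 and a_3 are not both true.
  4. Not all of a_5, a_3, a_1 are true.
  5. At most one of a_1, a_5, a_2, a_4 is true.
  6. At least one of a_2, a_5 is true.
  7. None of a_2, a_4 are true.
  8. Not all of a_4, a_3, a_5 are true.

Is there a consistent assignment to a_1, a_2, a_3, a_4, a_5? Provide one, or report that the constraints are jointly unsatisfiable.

a_1 = False; a_2 = False; a_3 = False; a_4 = False; a_5 = True

  (1) {a_4, a_3, a_2, a_1}: 0 true — at most one ✓
  (2) {a_3, a_4}: 0/2 true — not all ✓
  (3) a_1=F, a_3=F — not both ✓
  (4) {a_5, a_3, a_1}: 1/3 true — not all ✓
  (5) {a_1, a_5, a_2, a_4}: 1 true — at most one ✓
  (6) {a_2, a_5}: 1 true — at least one ✓
  (7) {a_2, a_4}: 0 true — none ✓
  (8) {a_4, a_3, a_5}: 1/3 true — not all ✓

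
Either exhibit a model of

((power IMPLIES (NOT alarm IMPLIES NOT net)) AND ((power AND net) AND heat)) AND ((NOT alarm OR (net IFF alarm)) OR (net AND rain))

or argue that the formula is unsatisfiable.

rain=F, heat=T, net=T, alarm=T, power=T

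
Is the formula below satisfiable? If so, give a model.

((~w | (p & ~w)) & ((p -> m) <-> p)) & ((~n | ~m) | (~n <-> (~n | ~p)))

p = True; n = False; w = False; m = True

  (~w | (p & ~w)) & ((p -> m) <-> p) = True
    ~w | (p & ~w) = True
      ~w = True
      p & ~w = True
        ~w = True
    (p -> m) <-> p = True
      p -> m = True
  (~n | ~m) | (~n <-> (~n | ~p)) = True
    ~n | ~m = True
      ~n = True
      ~m = False
    ~n <-> (~n | ~p) = True
      ~n = True
      ~n | ~p = True
        ~n = True
        ~p = False
Both conjuncts True, so the formula holds.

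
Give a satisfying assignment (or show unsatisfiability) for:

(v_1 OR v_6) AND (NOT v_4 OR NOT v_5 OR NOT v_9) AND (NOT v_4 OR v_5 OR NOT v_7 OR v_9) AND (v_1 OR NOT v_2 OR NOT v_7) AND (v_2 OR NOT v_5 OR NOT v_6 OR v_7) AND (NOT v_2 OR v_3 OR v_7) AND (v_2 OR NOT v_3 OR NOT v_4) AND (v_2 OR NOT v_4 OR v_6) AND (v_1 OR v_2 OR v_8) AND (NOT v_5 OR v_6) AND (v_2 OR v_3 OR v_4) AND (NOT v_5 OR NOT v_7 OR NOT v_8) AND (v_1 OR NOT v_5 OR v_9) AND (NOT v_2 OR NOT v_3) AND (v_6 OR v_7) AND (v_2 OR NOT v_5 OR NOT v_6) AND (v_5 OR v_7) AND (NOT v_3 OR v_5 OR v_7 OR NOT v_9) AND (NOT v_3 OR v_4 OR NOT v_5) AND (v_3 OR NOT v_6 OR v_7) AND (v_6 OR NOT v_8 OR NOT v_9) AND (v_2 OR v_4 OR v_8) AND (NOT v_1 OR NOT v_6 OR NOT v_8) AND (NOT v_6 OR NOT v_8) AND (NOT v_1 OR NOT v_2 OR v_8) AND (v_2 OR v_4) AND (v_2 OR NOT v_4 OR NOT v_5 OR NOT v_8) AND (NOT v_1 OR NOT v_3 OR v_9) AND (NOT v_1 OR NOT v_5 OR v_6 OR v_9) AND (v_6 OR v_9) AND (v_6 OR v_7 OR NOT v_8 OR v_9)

Set v_1 = True.
Set v_2 = False.
  then (v_2 OR v_4) forces v_4 = True.
  then (v_2 OR NOT v_3 OR NOT v_4) forces v_3 = False.
  then (v_2 OR NOT v_4 OR v_6) forces v_6 = True.
  then (v_2 OR NOT v_5 OR NOT v_6) forces v_5 = False.
  then (v_5 OR v_7) forces v_7 = True.
  then (NOT v_1 OR NOT v_6 OR NOT v_8) forces v_8 = False.
  then (NOT v_4 OR v_5 OR NOT v_7 OR v_9) forces v_9 = True.
All clauses satisfied.

v_1=T, v_2=F, v_3=F, v_4=T, v_5=F, v_6=T, v_7=T, v_8=F, v_9=T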